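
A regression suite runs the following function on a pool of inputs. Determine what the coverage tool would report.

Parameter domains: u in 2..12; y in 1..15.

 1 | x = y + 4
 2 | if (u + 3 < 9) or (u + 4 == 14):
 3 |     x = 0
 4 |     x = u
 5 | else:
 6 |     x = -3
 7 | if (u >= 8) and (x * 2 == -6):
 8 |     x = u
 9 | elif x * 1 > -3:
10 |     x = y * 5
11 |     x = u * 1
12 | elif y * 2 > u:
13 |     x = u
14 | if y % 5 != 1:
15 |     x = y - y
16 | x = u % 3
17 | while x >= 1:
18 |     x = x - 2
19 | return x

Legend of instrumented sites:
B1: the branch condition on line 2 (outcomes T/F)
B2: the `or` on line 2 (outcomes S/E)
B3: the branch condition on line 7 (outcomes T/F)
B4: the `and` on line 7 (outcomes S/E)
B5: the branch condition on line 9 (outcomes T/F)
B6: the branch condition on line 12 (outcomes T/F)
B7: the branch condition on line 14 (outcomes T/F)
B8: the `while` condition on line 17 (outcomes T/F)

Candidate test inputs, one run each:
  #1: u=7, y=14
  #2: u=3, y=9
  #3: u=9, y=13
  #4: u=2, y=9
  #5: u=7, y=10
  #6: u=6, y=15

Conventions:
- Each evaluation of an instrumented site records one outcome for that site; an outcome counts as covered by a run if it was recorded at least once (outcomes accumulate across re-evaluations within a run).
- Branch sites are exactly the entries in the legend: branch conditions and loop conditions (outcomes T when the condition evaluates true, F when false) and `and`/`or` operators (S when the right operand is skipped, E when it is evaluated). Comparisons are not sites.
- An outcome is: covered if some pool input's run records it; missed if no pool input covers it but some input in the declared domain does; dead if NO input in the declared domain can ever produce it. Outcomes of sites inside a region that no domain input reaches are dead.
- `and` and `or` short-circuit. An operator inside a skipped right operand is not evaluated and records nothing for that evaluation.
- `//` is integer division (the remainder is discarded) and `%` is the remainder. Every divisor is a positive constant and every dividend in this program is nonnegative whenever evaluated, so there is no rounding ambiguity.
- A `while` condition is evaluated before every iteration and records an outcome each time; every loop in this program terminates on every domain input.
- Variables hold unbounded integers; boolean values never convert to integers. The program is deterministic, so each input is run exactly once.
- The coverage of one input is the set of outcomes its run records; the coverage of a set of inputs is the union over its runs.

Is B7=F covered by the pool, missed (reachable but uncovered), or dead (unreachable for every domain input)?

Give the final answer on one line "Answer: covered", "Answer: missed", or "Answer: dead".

no pool input records B7=F
but domain input (u=2, y=1) does record it -> reachable, so missed

Answer: missed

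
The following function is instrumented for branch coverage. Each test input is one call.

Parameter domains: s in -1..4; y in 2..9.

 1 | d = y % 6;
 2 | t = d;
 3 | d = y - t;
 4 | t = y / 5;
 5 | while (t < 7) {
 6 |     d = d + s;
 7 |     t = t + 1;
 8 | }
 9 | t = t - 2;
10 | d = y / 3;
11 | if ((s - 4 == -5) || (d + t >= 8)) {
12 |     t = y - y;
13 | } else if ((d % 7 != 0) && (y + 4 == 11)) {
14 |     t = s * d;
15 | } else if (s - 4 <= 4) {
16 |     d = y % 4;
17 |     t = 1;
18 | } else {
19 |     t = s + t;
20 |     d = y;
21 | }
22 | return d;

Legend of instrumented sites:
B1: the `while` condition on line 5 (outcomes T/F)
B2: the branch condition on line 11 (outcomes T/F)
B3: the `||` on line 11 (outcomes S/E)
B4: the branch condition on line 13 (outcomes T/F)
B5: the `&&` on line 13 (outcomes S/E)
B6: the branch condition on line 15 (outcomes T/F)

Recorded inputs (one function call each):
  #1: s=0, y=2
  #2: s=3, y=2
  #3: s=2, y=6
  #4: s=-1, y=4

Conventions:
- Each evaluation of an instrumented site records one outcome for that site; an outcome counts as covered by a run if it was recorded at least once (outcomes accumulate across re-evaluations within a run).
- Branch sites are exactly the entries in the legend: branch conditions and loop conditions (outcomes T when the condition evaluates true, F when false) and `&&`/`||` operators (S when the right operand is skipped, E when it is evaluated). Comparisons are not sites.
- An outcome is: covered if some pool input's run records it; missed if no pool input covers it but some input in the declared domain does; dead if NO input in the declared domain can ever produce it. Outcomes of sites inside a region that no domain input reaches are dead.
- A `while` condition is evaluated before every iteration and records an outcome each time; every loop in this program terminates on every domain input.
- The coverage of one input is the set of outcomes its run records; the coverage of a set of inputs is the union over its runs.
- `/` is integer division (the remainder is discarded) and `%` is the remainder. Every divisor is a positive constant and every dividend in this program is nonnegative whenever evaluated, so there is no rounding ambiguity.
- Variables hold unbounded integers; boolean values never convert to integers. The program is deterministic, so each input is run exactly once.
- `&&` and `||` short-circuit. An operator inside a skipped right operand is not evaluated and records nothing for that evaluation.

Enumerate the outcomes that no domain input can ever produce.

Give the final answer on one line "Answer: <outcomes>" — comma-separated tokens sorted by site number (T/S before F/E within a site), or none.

exhaustive pass over the 48-input domain:
  B6=F: never recorded by any domain input -> dead
  reachable outcomes have witnesses, e.g. B1=T (e.g. s=-1, y=2), B1=F (e.g. s=-1, y=2), B2=T (e.g. s=-1, y=2), B2=F (e.g. s=0, y=2)

Answer: B6=F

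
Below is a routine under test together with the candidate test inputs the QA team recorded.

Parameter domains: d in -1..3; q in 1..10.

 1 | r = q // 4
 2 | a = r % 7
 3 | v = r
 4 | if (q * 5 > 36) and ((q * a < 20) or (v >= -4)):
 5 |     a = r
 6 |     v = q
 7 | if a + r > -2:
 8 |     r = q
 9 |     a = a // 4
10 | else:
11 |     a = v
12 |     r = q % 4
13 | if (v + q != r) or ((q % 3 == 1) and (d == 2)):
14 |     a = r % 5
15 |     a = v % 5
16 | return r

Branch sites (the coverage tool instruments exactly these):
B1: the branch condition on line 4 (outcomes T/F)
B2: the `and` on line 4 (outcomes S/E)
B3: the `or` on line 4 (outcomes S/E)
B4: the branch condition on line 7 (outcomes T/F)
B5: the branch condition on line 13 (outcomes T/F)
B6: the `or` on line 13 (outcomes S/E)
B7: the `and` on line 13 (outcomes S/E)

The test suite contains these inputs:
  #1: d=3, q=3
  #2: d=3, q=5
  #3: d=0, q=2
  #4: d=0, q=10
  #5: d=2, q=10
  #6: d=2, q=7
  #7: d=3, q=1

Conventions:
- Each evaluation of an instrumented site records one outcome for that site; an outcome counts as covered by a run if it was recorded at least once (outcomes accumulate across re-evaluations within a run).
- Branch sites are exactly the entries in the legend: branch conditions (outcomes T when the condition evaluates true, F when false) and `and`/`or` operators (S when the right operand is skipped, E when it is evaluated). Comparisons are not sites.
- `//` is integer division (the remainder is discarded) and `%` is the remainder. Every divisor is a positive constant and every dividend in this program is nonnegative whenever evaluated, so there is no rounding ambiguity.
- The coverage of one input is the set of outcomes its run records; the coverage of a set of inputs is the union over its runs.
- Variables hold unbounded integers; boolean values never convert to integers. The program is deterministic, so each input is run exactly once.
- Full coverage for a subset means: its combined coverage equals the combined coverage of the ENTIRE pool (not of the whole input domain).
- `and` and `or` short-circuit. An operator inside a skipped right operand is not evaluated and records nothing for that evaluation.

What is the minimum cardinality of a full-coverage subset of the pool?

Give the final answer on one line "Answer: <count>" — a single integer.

#1 (d=3, q=3) -> covered: B1=F, B2=S, B4=T, B5=F, B6=E, B7=S
#2 (d=3, q=5) -> covered: B1=F, B2=S, B4=T, B5=T, B6=S
#3 (d=0, q=2) -> covered: B1=F, B2=S, B4=T, B5=F, B6=E, B7=S
#4 (d=0, q=10) -> covered: B1=T, B2=E, B3=E, B4=T, B5=T, B6=S
#5 (d=2, q=10) -> covered: B1=T, B2=E, B3=E, B4=T, B5=T, B6=S
#6 (d=2, q=7) -> covered: B1=F, B2=S, B4=T, B5=T, B6=S
#7 (d=3, q=1) -> covered: B1=F, B2=S, B4=T, B5=F, B6=E, B7=E
the full pool covers 12 outcomes: B1=T, B1=F, B2=S, B2=E, B3=E, B4=T, B5=T, B5=F, B6=S, B6=E, B7=S, B7=E
checked all size-1 subsets: none covers 12 outcomes (max 6/12)
checked all size-2 subsets: none covers 12 outcomes (max 11/12)
at size 3, {1, 4, 7} reaches all 12 outcomes; every lexicographically earlier size-3 subset fails

Answer: 3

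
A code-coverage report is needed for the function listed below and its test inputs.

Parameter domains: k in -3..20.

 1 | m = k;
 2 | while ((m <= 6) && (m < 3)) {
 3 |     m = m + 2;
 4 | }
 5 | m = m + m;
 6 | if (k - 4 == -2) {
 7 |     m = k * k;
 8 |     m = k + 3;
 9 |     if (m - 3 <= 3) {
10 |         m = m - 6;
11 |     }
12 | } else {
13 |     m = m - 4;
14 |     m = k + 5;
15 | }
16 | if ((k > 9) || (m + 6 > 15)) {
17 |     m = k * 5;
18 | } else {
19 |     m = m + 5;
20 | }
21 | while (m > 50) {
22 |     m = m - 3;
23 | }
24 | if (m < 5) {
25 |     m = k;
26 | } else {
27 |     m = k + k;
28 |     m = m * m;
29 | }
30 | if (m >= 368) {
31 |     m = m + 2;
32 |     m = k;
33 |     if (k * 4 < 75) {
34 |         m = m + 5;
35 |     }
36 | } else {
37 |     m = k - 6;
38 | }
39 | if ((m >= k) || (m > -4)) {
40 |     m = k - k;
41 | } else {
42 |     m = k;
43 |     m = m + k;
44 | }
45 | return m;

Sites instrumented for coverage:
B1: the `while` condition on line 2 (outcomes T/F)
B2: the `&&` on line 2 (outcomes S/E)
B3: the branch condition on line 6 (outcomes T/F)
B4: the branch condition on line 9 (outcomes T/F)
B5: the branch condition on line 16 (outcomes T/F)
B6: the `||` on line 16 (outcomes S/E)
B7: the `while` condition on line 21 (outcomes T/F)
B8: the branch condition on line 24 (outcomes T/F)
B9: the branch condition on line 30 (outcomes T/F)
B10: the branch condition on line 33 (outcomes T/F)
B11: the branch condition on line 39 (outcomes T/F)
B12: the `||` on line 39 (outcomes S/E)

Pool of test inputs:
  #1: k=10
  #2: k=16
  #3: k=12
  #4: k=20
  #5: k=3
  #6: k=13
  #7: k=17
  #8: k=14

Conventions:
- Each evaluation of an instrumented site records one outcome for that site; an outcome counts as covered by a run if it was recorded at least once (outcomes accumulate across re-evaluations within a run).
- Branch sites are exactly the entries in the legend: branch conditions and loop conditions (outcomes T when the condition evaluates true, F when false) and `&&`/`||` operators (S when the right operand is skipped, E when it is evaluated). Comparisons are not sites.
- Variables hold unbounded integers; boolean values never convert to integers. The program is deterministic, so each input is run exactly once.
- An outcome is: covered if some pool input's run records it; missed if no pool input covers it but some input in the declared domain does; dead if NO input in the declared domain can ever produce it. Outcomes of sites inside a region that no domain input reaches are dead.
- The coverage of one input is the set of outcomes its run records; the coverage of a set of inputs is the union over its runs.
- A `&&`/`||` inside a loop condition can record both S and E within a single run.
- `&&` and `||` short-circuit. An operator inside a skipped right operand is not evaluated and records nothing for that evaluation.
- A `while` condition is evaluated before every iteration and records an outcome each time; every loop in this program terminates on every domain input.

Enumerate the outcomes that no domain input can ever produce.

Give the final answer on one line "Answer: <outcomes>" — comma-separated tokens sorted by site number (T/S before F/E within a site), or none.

exhaustive pass over the 24-input domain:
  B4=F: unreachable across the whole domain -> dead
  reachable outcomes have witnesses, e.g. B1=T (e.g. k=-3), B1=F (e.g. k=-3), B2=S (e.g. k=7), B2=E (e.g. k=-3)

Answer: B4=F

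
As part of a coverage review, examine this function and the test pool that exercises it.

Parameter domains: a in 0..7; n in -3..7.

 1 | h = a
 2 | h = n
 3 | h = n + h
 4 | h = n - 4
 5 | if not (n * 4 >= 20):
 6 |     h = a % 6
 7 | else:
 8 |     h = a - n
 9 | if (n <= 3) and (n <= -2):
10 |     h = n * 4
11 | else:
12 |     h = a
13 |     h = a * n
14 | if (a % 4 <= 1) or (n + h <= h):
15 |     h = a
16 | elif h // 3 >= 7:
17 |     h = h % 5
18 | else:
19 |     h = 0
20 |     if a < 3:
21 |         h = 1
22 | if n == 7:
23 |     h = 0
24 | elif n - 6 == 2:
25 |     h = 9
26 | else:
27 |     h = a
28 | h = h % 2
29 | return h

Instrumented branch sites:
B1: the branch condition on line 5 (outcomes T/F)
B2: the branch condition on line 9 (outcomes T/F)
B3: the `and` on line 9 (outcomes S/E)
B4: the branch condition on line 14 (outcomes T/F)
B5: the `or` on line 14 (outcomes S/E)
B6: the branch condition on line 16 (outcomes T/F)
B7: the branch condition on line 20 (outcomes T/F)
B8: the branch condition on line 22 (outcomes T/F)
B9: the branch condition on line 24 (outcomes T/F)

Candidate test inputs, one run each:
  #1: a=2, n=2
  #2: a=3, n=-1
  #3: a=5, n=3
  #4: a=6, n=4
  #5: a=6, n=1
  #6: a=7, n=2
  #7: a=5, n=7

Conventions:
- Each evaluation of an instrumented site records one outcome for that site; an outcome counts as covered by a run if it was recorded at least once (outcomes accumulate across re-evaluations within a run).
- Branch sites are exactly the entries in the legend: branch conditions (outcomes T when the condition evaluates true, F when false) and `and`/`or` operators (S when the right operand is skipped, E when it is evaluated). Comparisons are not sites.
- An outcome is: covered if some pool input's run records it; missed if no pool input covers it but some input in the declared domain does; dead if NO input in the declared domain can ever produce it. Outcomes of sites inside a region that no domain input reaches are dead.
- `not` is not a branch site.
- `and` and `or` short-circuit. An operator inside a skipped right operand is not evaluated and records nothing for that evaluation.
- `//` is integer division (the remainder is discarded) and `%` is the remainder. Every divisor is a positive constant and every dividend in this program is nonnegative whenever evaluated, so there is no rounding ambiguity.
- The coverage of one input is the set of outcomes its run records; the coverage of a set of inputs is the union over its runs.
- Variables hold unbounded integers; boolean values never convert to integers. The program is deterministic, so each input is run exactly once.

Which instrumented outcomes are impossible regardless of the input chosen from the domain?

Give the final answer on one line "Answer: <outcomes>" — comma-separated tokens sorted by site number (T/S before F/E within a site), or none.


sweeping the full domain (88 inputs) for each outcome:
  B9=T: zero occurrences over every domain input -> dead
  reachable outcomes have witnesses, e.g. B1=T (e.g. a=0, n=-3), B1=F (e.g. a=0, n=5), B2=T (e.g. a=0, n=-3), B2=F (e.g. a=0, n=-1)
Answer: B9=T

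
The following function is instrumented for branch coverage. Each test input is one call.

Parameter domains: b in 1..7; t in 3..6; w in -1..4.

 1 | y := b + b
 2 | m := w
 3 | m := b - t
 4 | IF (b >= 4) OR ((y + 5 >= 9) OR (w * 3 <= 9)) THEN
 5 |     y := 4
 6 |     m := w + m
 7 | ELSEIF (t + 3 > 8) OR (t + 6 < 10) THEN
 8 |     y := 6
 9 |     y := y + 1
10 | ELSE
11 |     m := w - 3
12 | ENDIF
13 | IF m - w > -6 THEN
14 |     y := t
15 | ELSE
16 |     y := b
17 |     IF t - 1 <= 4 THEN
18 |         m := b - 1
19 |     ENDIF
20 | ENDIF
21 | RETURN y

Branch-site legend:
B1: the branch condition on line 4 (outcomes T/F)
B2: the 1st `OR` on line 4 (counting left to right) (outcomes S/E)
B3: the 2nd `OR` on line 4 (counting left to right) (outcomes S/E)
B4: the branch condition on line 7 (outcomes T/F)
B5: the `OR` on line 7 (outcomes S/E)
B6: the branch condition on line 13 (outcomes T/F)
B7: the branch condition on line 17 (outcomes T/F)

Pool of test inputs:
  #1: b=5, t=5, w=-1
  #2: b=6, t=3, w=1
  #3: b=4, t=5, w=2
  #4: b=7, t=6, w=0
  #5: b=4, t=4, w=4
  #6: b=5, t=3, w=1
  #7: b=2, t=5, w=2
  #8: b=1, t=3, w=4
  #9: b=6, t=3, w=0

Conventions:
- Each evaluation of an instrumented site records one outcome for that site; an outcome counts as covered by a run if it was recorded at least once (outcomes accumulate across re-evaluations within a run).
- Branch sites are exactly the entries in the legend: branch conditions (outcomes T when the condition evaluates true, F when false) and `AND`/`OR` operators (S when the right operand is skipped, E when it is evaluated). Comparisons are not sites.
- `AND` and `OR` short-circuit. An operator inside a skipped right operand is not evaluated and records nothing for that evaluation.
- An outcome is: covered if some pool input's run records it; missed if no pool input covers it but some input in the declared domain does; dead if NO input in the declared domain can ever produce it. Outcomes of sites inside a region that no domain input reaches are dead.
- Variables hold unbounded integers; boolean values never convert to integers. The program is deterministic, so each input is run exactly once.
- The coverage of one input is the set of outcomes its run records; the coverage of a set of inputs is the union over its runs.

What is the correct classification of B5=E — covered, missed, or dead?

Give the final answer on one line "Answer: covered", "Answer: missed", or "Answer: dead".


B5=E is recorded by pool input(s) 8 -> covered
Answer: covered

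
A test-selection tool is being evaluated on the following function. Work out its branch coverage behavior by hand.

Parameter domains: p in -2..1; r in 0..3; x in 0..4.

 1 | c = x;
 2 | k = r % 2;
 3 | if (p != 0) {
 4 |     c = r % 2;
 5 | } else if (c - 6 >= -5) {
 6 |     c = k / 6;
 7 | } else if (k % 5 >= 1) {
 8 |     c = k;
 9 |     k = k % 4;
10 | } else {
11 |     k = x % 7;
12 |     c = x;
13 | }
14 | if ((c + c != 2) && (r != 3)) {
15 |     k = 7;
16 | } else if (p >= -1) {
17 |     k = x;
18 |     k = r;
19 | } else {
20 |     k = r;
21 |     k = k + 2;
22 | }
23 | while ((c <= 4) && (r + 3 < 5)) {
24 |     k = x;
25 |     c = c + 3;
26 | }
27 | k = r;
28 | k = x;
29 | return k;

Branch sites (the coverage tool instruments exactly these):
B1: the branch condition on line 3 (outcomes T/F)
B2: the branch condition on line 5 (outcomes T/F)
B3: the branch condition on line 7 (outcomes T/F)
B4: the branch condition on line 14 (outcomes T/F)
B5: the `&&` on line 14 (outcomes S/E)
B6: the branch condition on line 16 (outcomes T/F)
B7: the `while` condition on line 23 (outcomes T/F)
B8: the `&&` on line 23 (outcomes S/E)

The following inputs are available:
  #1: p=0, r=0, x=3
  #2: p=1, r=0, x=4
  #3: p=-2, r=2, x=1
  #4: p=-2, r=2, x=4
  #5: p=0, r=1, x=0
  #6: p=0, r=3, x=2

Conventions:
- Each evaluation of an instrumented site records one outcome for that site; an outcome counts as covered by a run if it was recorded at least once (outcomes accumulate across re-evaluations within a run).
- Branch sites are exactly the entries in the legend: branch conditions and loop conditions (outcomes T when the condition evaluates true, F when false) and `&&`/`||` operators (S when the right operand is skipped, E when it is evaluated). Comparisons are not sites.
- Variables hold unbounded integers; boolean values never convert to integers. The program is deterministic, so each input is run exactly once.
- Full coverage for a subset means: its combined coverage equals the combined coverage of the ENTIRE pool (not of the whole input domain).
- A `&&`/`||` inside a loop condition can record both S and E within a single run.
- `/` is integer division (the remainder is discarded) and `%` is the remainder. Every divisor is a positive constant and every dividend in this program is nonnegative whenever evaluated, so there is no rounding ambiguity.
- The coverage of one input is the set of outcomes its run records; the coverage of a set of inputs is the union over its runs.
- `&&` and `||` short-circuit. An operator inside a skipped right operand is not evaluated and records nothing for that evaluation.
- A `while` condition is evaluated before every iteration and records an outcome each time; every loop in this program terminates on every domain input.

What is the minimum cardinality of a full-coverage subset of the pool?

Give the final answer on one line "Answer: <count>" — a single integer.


input #1 (p=0, r=0, x=3): events B1->F, B2->T, B5->E, B4->T, B8->E, B7->T, B8->E, B7->T, B8->S, B7->F; covers B1=F, B2=T, B4=T, B5=E, B7=T, B7=F, B8=S, B8=E
input #2 (p=1, r=0, x=4): events B1->T, B5->E, B4->T, B8->E, B7->T, B8->E, B7->T, B8->S, B7->F; covers B1=T, B4=T, B5=E, B7=T, B7=F, B8=S, B8=E
input #3 (p=-2, r=2, x=1): events B1->T, B5->E, B4->T, B8->E, B7->F; covers B1=T, B4=T, B5=E, B7=F, B8=E
input #4 (p=-2, r=2, x=4): events B1->T, B5->E, B4->T, B8->E, B7->F; covers B1=T, B4=T, B5=E, B7=F, B8=E
input #5 (p=0, r=1, x=0): events B1->F, B2->F, B3->T, B5->S, B4->F, B6->T, B8->E, B7->T, B8->E, B7->T, B8->S, B7->F; covers B1=F, B2=F, B3=T, B4=F, B5=S, B6=T, B7=T, B7=F, B8=S, B8=E
input #6 (p=0, r=3, x=2): events B1->F, B2->T, B5->E, B4->F, B6->T, B8->E, B7->F; covers B1=F, B2=T, B4=F, B5=E, B6=T, B7=F, B8=E
together the pool reaches 14 outcomes: B1=T, B1=F, B2=T, B2=F, B3=T, B4=T, B4=F, B5=S, B5=E, B6=T, B7=T, B7=F, B8=S, B8=E
size 1 is not enough: best union over all size-1 subsets is 10/14
size 2 is not enough: best union over all size-2 subsets is 13/14
at size 3, {1, 2, 5} reaches all 14 outcomes; every lexicographically earlier size-3 subset fails
Answer: 3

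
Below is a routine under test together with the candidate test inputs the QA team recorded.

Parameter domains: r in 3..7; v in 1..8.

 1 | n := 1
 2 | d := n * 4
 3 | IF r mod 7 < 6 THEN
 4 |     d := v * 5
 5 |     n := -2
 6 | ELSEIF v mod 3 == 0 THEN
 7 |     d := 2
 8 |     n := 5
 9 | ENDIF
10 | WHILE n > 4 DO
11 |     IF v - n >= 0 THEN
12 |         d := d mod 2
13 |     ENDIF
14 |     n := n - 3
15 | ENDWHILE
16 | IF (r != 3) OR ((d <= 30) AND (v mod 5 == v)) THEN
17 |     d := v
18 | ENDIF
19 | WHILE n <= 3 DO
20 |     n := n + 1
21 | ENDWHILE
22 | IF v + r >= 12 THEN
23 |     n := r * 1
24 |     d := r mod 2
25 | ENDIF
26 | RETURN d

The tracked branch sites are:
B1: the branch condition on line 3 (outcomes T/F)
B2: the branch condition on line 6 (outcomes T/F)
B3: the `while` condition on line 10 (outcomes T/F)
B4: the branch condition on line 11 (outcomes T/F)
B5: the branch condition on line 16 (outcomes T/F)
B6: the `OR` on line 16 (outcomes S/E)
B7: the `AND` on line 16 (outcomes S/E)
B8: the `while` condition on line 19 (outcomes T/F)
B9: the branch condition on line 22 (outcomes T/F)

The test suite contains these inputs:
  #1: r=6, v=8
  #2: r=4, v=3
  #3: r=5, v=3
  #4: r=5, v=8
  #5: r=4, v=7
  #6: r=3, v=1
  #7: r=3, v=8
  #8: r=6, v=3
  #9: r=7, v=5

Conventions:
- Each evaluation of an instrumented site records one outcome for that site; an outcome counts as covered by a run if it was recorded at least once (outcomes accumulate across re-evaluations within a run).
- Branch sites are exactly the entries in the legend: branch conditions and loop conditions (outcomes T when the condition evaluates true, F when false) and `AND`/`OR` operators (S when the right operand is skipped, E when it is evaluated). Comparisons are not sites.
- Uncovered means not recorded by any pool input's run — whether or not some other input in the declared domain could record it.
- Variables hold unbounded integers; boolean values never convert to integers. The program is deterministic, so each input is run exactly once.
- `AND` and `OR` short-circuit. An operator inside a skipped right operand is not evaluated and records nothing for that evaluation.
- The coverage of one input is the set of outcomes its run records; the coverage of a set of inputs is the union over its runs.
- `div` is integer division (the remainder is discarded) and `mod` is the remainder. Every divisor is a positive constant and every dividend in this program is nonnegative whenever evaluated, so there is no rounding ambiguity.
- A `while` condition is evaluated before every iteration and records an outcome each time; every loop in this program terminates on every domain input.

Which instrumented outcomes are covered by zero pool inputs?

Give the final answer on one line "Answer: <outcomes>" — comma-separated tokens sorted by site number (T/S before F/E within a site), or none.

run #1 (r=6, v=8) records B1=F, B2=F, B3=F, B5=T, B6=S, B8=T, B8=F, B9=T
run #2 (r=4, v=3) records B1=T, B3=F, B5=T, B6=S, B8=T, B8=F, B9=F
run #3 (r=5, v=3) records B1=T, B3=F, B5=T, B6=S, B8=T, B8=F, B9=F
run #4 (r=5, v=8) records B1=T, B3=F, B5=T, B6=S, B8=T, B8=F, B9=T
run #5 (r=4, v=7) records B1=T, B3=F, B5=T, B6=S, B8=T, B8=F, B9=F
run #6 (r=3, v=1) records B1=T, B3=F, B5=T, B6=E, B7=E, B8=T, B8=F, B9=F
run #7 (r=3, v=8) records B1=T, B3=F, B5=F, B6=E, B7=S, B8=T, B8=F, B9=F
run #8 (r=6, v=3) records B1=F, B2=T, B3=T, B3=F, B4=F, B5=T, B6=S, B8=T, B8=F, B9=F
run #9 (r=7, v=5) records B1=T, B3=F, B5=T, B6=S, B8=T, B8=F, B9=T
union over the pool: B1=T, B1=F, B2=T, B2=F, B3=T, B3=F, B4=F, B5=T, B5=F, B6=S, B6=E, B7=S, B7=E, B8=T, B8=F, B9=T, B9=F
uncovered (1 of 18): B4=T

Answer: B4=T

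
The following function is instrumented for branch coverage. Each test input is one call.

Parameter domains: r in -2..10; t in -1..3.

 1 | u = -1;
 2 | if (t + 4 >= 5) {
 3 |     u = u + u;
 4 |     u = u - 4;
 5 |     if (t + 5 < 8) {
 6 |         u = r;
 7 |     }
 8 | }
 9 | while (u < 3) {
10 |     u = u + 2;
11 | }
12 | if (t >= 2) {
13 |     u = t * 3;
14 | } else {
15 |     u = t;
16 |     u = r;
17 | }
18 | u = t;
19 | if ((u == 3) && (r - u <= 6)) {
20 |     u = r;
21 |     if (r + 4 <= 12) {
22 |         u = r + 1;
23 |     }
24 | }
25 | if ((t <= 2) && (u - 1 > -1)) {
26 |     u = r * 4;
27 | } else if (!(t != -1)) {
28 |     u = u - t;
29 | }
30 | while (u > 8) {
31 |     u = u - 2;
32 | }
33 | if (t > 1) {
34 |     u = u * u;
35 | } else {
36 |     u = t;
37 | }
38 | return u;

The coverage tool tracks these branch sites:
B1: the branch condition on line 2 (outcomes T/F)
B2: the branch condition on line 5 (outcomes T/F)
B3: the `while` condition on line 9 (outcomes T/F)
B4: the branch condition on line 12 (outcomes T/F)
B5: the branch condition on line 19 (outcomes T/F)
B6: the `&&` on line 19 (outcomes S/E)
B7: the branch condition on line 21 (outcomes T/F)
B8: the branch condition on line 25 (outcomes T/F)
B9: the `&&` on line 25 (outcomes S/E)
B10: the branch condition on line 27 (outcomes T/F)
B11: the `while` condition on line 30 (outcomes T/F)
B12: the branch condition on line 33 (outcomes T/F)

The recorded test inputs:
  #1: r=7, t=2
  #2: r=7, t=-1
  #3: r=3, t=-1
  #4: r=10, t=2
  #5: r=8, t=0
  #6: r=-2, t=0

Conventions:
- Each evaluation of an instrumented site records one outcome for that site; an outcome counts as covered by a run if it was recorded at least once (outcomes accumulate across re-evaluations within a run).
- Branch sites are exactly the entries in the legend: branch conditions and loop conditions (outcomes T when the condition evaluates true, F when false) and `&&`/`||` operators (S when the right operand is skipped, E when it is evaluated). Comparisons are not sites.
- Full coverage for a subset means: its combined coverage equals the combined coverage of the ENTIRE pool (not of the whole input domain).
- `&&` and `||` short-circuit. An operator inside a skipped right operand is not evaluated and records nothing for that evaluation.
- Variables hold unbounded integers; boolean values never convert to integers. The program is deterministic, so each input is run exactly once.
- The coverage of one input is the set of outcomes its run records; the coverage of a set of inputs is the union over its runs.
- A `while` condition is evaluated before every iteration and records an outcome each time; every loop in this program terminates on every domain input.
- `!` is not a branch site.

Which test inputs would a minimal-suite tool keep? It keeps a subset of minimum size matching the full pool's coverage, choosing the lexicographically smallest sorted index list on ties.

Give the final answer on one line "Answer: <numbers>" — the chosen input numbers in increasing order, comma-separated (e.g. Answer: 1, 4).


input #1 (r=7, t=2): events B1->T, B2->T, B3->F, B4->T, B6->S, B5->F, B9->E, B8->T, B11->T, B11->T, B11->T, B11->T, B11->T, B11->T, ...; covers B1=T, B2=T, B3=F, B4=T, B5=F, B6=S, B8=T, B9=E, B11=T, B11=F, B12=T
input #2 (r=7, t=-1): events B1->F, B3->T, B3->T, B3->F, B4->F, B6->S, B5->F, B9->E, B8->F, B10->T, B11->F, B12->F; covers B1=F, B3=T, B3=F, B4=F, B5=F, B6=S, B8=F, B9=E, B10=T, B11=F, B12=F
input #3 (r=3, t=-1): events B1->F, B3->T, B3->T, B3->F, B4->F, B6->S, B5->F, B9->E, B8->F, B10->T, B11->F, B12->F; covers B1=F, B3=T, B3=F, B4=F, B5=F, B6=S, B8=F, B9=E, B10=T, B11=F, B12=F
input #4 (r=10, t=2): events B1->T, B2->T, B3->F, B4->T, B6->S, B5->F, B9->E, B8->T, B11->T, B11->T, B11->T, B11->T, B11->T, B11->T, ...; covers B1=T, B2=T, B3=F, B4=T, B5=F, B6=S, B8=T, B9=E, B11=T, B11=F, B12=T
input #5 (r=8, t=0): events B1->F, B3->T, B3->T, B3->F, B4->F, B6->S, B5->F, B9->E, B8->F, B10->F, B11->F, B12->F; covers B1=F, B3=T, B3=F, B4=F, B5=F, B6=S, B8=F, B9=E, B10=F, B11=F, B12=F
input #6 (r=-2, t=0): events B1->F, B3->T, B3->T, B3->F, B4->F, B6->S, B5->F, B9->E, B8->F, B10->F, B11->F, B12->F; covers B1=F, B3=T, B3=F, B4=F, B5=F, B6=S, B8=F, B9=E, B10=F, B11=F, B12=F
union over all inputs: B1=T, B1=F, B2=T, B3=T, B3=F, B4=T, B4=F, B5=F, B6=S, B8=T, B8=F, B9=E, B10=T, B10=F, B11=T, B11=F, B12=T, B12=F (18 outcomes)
no size-1 subset reaches all 18 outcomes (best union: 11/18)
no size-2 subset reaches all 18 outcomes (best union: 17/18)
size 3: inputs {1, 2, 5} cover all 18 outcomes, and no lexicographically smaller subset of this size does
Answer: 1, 2, 5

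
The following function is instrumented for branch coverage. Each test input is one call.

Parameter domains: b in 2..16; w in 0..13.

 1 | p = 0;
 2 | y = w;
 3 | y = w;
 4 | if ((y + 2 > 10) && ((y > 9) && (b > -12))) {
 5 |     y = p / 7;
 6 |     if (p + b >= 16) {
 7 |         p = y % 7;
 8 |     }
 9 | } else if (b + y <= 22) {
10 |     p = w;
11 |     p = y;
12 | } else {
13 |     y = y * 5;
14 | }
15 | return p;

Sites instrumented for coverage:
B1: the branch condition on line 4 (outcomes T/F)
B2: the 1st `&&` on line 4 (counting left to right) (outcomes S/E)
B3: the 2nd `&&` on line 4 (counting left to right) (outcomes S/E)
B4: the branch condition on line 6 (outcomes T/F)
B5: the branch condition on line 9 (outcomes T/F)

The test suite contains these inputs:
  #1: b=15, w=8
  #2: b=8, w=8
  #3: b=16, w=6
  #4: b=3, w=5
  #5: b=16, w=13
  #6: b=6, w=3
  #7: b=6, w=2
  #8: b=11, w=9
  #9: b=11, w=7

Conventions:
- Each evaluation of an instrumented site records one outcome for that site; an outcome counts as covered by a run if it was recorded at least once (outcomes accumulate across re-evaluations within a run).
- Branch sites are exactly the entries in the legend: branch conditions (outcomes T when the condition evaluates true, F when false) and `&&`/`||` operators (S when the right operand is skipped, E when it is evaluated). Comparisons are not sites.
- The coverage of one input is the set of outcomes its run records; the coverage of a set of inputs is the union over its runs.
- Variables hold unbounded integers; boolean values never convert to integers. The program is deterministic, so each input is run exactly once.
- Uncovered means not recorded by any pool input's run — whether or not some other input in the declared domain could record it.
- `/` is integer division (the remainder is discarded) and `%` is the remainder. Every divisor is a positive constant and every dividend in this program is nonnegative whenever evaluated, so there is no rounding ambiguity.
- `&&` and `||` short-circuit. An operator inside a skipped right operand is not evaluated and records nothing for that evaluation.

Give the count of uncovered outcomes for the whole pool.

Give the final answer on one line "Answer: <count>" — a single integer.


run #1 (b=15, w=8) records B1=F, B2=S, B5=F
run #2 (b=8, w=8) records B1=F, B2=S, B5=T
run #3 (b=16, w=6) records B1=F, B2=S, B5=T
run #4 (b=3, w=5) records B1=F, B2=S, B5=T
run #5 (b=16, w=13) records B1=T, B2=E, B3=E, B4=T
run #6 (b=6, w=3) records B1=F, B2=S, B5=T
run #7 (b=6, w=2) records B1=F, B2=S, B5=T
run #8 (b=11, w=9) records B1=F, B2=E, B3=S, B5=T
run #9 (b=11, w=7) records B1=F, B2=S, B5=T
union over the pool: B1=T, B1=F, B2=S, B2=E, B3=S, B3=E, B4=T, B5=T, B5=F
uncovered (1 of 10): B4=F
Answer: 1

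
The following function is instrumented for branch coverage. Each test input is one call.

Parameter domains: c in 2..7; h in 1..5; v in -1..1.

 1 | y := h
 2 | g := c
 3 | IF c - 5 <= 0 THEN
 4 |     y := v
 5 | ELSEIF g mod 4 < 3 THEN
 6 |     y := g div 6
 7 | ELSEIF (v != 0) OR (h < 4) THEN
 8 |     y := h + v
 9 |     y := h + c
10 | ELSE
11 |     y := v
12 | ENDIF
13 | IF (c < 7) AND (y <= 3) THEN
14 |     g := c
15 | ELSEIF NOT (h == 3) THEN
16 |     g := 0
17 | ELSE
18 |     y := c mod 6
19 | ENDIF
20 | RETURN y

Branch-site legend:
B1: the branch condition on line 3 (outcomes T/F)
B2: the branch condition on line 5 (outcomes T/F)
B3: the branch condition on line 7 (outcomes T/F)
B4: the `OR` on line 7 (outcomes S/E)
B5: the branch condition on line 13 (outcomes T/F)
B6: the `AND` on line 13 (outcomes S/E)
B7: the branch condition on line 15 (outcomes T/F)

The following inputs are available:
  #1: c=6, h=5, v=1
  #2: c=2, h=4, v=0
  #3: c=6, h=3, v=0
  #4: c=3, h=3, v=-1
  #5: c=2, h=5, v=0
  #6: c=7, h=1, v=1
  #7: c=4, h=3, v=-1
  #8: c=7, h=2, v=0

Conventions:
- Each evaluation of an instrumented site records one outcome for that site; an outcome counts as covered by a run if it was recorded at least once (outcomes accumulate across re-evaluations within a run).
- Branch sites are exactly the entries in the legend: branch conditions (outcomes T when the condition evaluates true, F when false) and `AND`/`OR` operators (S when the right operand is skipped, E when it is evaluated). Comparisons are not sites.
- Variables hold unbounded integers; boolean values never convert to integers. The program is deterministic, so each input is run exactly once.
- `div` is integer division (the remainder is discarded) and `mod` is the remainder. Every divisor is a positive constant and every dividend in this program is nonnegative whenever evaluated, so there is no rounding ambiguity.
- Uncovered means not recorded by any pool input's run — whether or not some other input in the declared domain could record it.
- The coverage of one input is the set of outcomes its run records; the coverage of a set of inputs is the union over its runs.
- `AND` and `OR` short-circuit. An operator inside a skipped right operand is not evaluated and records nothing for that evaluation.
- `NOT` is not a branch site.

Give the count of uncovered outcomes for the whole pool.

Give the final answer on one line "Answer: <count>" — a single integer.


test 1 (c=6, h=5, v=1) hits B1=F, B2=T, B5=T, B6=E
test 2 (c=2, h=4, v=0) hits B1=T, B5=T, B6=E
test 3 (c=6, h=3, v=0) hits B1=F, B2=T, B5=T, B6=E
test 4 (c=3, h=3, v=-1) hits B1=T, B5=T, B6=E
test 5 (c=2, h=5, v=0) hits B1=T, B5=T, B6=E
test 6 (c=7, h=1, v=1) hits B1=F, B2=F, B3=T, B4=S, B5=F, B6=S, B7=T
test 7 (c=4, h=3, v=-1) hits B1=T, B5=T, B6=E
test 8 (c=7, h=2, v=0) hits B1=F, B2=F, B3=T, B4=E, B5=F, B6=S, B7=T
union over the pool: B1=T, B1=F, B2=T, B2=F, B3=T, B4=S, B4=E, B5=T, B5=F, B6=S, B6=E, B7=T
uncovered (2 of 14): B3=F, B7=F
Answer: 2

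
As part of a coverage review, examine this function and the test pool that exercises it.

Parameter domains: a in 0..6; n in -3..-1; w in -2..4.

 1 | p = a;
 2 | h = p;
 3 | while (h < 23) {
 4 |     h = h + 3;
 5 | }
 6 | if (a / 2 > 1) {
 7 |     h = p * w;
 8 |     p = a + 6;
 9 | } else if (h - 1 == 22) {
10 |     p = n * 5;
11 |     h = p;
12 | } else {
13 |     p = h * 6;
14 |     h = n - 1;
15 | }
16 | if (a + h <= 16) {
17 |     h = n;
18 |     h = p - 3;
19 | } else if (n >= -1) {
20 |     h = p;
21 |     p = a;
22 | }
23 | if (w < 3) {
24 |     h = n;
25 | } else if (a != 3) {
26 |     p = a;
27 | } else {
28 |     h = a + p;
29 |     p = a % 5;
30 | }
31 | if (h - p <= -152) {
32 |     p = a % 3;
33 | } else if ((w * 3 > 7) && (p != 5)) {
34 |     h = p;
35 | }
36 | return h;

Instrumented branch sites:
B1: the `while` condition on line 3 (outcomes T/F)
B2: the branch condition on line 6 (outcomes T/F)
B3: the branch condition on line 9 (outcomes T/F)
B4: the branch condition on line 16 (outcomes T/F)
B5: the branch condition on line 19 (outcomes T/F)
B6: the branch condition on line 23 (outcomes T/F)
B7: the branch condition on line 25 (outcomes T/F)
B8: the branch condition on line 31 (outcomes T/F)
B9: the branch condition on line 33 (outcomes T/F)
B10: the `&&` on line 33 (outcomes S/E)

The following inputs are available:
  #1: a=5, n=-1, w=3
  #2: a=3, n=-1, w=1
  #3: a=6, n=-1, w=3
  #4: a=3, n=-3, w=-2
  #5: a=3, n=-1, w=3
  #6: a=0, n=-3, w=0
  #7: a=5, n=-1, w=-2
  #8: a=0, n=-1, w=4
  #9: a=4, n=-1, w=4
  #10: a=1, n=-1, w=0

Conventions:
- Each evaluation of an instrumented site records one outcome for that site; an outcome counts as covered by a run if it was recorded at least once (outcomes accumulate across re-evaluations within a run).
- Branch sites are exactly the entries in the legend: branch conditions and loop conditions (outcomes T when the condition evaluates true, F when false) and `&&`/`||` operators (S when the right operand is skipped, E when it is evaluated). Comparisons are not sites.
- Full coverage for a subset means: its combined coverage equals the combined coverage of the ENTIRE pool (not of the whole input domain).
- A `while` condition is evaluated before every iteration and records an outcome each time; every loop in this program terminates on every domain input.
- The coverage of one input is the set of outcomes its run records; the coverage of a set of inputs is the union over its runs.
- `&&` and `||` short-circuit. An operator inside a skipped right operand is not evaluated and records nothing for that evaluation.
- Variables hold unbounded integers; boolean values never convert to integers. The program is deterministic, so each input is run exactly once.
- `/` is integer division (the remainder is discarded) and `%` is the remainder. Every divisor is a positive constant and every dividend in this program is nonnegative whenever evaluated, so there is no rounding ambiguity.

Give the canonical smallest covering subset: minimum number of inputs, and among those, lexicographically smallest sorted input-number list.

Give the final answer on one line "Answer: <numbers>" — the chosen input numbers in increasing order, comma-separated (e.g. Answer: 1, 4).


input #1 (a=5, n=-1, w=3): events B1->T, B1->T, B1->T, B1->T, B1->T, B1->T, B1->F, B2->T, B4->F, B5->T, B6->F, B7->T, B8->F, B10->E, ...; covers B1=T, B1=F, B2=T, B4=F, B5=T, B6=F, B7=T, B8=F, B9=F, B10=E
input #2 (a=3, n=-1, w=1): events B1->T, B1->T, B1->T, B1->T, B1->T, B1->T, B1->T, B1->F, B2->F, B3->F, B4->T, B6->T, B8->F, B10->S, ...; covers B1=T, B1=F, B2=F, B3=F, B4=T, B6=T, B8=F, B9=F, B10=S
input #3 (a=6, n=-1, w=3): events B1->T, B1->T, B1->T, B1->T, B1->T, B1->T, B1->F, B2->T, B4->F, B5->T, B6->F, B7->T, B8->F, B10->E, ...; covers B1=T, B1=F, B2=T, B4=F, B5=T, B6=F, B7=T, B8=F, B9=T, B10=E
input #4 (a=3, n=-3, w=-2): events B1->T, B1->T, B1->T, B1->T, B1->T, B1->T, B1->T, B1->F, B2->F, B3->F, B4->T, B6->T, B8->F, B10->S, ...; covers B1=T, B1=F, B2=F, B3=F, B4=T, B6=T, B8=F, B9=F, B10=S
input #5 (a=3, n=-1, w=3): events B1->T, B1->T, B1->T, B1->T, B1->T, B1->T, B1->T, B1->F, B2->F, B3->F, B4->T, B6->F, B7->F, B8->F, ...; covers B1=T, B1=F, B2=F, B3=F, B4=T, B6=F, B7=F, B8=F, B9=T, B10=E
input #6 (a=0, n=-3, w=0): events B1->T, B1->T, B1->T, B1->T, B1->T, B1->T, B1->T, B1->T, B1->F, B2->F, B3->F, B4->T, B6->T, B8->F, ...; covers B1=T, B1=F, B2=F, B3=F, B4=T, B6=T, B8=F, B9=F, B10=S
input #7 (a=5, n=-1, w=-2): events B1->T, B1->T, B1->T, B1->T, B1->T, B1->T, B1->F, B2->T, B4->T, B6->T, B8->F, B10->S, B9->F; covers B1=T, B1=F, B2=T, B4=T, B6=T, B8=F, B9=F, B10=S
input #8 (a=0, n=-1, w=4): events B1->T, B1->T, B1->T, B1->T, B1->T, B1->T, B1->T, B1->T, B1->F, B2->F, B3->F, B4->T, B6->F, B7->T, ...; covers B1=T, B1=F, B2=F, B3=F, B4=T, B6=F, B7=T, B8=F, B9=T, B10=E
input #9 (a=4, n=-1, w=4): events B1->T, B1->T, B1->T, B1->T, B1->T, B1->T, B1->T, B1->F, B2->T, B4->F, B5->T, B6->F, B7->T, B8->F, ...; covers B1=T, B1=F, B2=T, B4=F, B5=T, B6=F, B7=T, B8=F, B9=T, B10=E
input #10 (a=1, n=-1, w=0): events B1->T, B1->T, B1->T, B1->T, B1->T, B1->T, B1->T, B1->T, B1->F, B2->F, B3->F, B4->T, B6->T, B8->F, ...; covers B1=T, B1=F, B2=F, B3=F, B4=T, B6=T, B8=F, B9=F, B10=S
pool-wide coverage (17 outcomes): B1=T, B1=F, B2=T, B2=F, B3=F, B4=T, B4=F, B5=T, B6=T, B6=F, B7=T, B7=F, B8=F, B9=T, B9=F, B10=S, B10=E
size 1 is not enough: best union over all size-1 subsets is 10/17
size 2 is not enough: best union over all size-2 subsets is 16/17
inputs {1, 2, 5} (size 3) cover everything; no size-3 subset with a lexicographically smaller index list covers all 17
Answer: 1, 2, 5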